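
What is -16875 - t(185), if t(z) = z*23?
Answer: -21130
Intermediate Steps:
t(z) = 23*z
-16875 - t(185) = -16875 - 23*185 = -16875 - 1*4255 = -16875 - 4255 = -21130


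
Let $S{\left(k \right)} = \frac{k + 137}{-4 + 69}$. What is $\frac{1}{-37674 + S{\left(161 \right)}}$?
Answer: $- \frac{65}{2448512} \approx -2.6547 \cdot 10^{-5}$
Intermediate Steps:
$S{\left(k \right)} = \frac{137}{65} + \frac{k}{65}$ ($S{\left(k \right)} = \frac{137 + k}{65} = \left(137 + k\right) \frac{1}{65} = \frac{137}{65} + \frac{k}{65}$)
$\frac{1}{-37674 + S{\left(161 \right)}} = \frac{1}{-37674 + \left(\frac{137}{65} + \frac{1}{65} \cdot 161\right)} = \frac{1}{-37674 + \left(\frac{137}{65} + \frac{161}{65}\right)} = \frac{1}{-37674 + \frac{298}{65}} = \frac{1}{- \frac{2448512}{65}} = - \frac{65}{2448512}$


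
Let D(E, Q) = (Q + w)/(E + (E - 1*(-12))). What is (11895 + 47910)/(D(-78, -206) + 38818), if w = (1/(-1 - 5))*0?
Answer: 4305960/2794999 ≈ 1.5406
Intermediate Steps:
w = 0 (w = (1/(-6))*0 = (1*(-⅙))*0 = -⅙*0 = 0)
D(E, Q) = Q/(12 + 2*E) (D(E, Q) = (Q + 0)/(E + (E - 1*(-12))) = Q/(E + (E + 12)) = Q/(E + (12 + E)) = Q/(12 + 2*E))
(11895 + 47910)/(D(-78, -206) + 38818) = (11895 + 47910)/((½)*(-206)/(6 - 78) + 38818) = 59805/((½)*(-206)/(-72) + 38818) = 59805/((½)*(-206)*(-1/72) + 38818) = 59805/(103/72 + 38818) = 59805/(2794999/72) = 59805*(72/2794999) = 4305960/2794999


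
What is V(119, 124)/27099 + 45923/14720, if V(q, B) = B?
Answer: 1246292657/398897280 ≈ 3.1243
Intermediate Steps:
V(119, 124)/27099 + 45923/14720 = 124/27099 + 45923/14720 = 1246292657/398897280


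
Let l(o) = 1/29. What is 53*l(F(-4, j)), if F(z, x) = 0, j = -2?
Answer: 53/29 ≈ 1.8276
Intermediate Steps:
l(o) = 1/29 (l(o) = 1*(1/29) = 1/29)
53*l(F(-4, j)) = 53*(1/29) = 53/29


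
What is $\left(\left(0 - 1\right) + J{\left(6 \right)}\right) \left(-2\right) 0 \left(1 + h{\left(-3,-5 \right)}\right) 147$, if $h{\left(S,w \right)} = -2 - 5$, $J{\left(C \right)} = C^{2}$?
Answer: $0$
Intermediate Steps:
$h{\left(S,w \right)} = -7$
$\left(\left(0 - 1\right) + J{\left(6 \right)}\right) \left(-2\right) 0 \left(1 + h{\left(-3,-5 \right)}\right) 147 = \left(\left(0 - 1\right) + 6^{2}\right) \left(-2\right) 0 \left(1 - 7\right) 147 = \left(-1 + 36\right) \left(-2\right) 0 \left(-6\right) 147 = 35 \left(-2\right) 0 \cdot 147 = \left(-70\right) 0 \cdot 147 = 0 \cdot 147 = 0$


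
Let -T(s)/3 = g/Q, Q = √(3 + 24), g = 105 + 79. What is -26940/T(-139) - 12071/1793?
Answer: -12071/1793 + 6735*√3/46 ≈ 246.86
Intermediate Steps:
g = 184
Q = 3*√3 (Q = √27 = 3*√3 ≈ 5.1962)
T(s) = -184*√3/3 (T(s) = -552/(3*√3) = -552*√3/9 = -184*√3/3)
-26940/T(-139) - 12071/1793 = -26940*(-√3/184) - 12071/1793 = -(-6735)*√3/46 - 12071*1/1793 = 6735*√3/46 - 12071/1793 = -12071/1793 + 6735*√3/46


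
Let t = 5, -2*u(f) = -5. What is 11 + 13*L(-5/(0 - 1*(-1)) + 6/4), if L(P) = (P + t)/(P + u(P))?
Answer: -17/2 ≈ -8.5000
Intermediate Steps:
u(f) = 5/2 (u(f) = -½*(-5) = 5/2)
L(P) = (5 + P)/(5/2 + P) (L(P) = (P + 5)/(P + 5/2) = (5 + P)/(5/2 + P))
11 + 13*L(-5/(0 - 1*(-1)) + 6/4) = 11 + 13*(2*(5 + (-5/(0 - 1*(-1)) + 6/4))/(5 + 2*(-5/(0 - 1*(-1)) + 6/4))) = 11 + 13*(2*(5 + (-5/(0 + 1) + 6*(¼)))/(5 + 2*(-5/(0 + 1) + 6*(¼)))) = 11 + 13*(2*(5 + (-5/1 + 3/2))/(5 + 2*(-5/1 + 3/2))) = 11 + 13*(2*(5 + (-5*1 + 3/2))/(5 + 2*(-5*1 + 3/2))) = 11 + 13*(2*(5 + (-5 + 3/2))/(5 + 2*(-5 + 3/2))) = 11 + 13*(2*(5 - 7/2)/(5 + 2*(-7/2))) = 11 + 13*(2*(3/2)/(5 - 7)) = 11 + 13*(2*(3/2)/(-2)) = 11 + 13*(2*(-½)*(3/2)) = 11 + 13*(-3/2) = 11 - 39/2 = -17/2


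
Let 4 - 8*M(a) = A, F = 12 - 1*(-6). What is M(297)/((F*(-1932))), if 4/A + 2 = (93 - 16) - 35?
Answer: -13/927360 ≈ -1.4018e-5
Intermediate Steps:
A = 1/10 (A = 4/(-2 + ((93 - 16) - 35)) = 4/(-2 + (77 - 35)) = 4/(-2 + 42) = 4/40 = 4*(1/40) = 1/10 ≈ 0.10000)
F = 18 (F = 12 + 6 = 18)
M(a) = 39/80 (M(a) = 1/2 - 1/8*1/10 = 1/2 - 1/80 = 39/80)
M(297)/((F*(-1932))) = 39/(80*((18*(-1932)))) = (39/80)/(-34776) = (39/80)*(-1/34776) = -13/927360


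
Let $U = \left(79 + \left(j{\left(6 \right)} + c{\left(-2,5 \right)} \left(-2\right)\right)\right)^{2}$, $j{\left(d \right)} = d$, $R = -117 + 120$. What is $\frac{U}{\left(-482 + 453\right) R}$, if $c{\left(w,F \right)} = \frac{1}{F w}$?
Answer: $- \frac{60492}{725} \approx -83.437$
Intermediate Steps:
$R = 3$
$c{\left(w,F \right)} = \frac{1}{F w}$
$U = \frac{181476}{25}$ ($U = \left(79 + \left(6 + \frac{1}{5 \left(-2\right)} \left(-2\right)\right)\right)^{2} = \left(79 + \left(6 + \frac{1}{5} \left(- \frac{1}{2}\right) \left(-2\right)\right)\right)^{2} = \left(79 + \left(6 - - \frac{1}{5}\right)\right)^{2} = \left(79 + \left(6 + \frac{1}{5}\right)\right)^{2} = \left(79 + \frac{31}{5}\right)^{2} = \left(\frac{426}{5}\right)^{2} = \frac{181476}{25} \approx 7259.0$)
$\frac{U}{\left(-482 + 453\right) R} = \frac{181476}{25 \left(-482 + 453\right) 3} = \frac{181476}{25 \left(\left(-29\right) 3\right)} = \frac{181476}{25 \left(-87\right)} = \frac{181476}{25} \left(- \frac{1}{87}\right) = - \frac{60492}{725}$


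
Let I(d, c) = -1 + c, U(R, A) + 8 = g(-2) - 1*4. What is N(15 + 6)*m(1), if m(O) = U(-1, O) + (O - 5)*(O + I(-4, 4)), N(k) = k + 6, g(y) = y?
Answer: -810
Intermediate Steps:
U(R, A) = -14 (U(R, A) = -8 + (-2 - 1*4) = -8 + (-2 - 4) = -8 - 6 = -14)
N(k) = 6 + k
m(O) = -14 + (-5 + O)*(3 + O) (m(O) = -14 + (O - 5)*(O + (-1 + 4)) = -14 + (-5 + O)*(O + 3) = -14 + (-5 + O)*(3 + O))
N(15 + 6)*m(1) = (6 + (15 + 6))*(-29 + 1**2 - 2*1) = (6 + 21)*(-29 + 1 - 2) = 27*(-30) = -810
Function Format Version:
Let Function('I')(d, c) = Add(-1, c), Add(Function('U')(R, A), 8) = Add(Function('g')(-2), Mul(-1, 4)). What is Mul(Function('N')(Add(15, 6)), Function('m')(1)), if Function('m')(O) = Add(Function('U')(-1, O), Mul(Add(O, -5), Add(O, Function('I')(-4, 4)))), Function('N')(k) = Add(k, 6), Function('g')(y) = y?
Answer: -810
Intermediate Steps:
Function('U')(R, A) = -14 (Function('U')(R, A) = Add(-8, Add(-2, Mul(-1, 4))) = Add(-8, Add(-2, -4)) = Add(-8, -6) = -14)
Function('N')(k) = Add(6, k)
Function('m')(O) = Add(-14, Mul(Add(-5, O), Add(3, O))) (Function('m')(O) = Add(-14, Mul(Add(O, -5), Add(O, Add(-1, 4)))) = Add(-14, Mul(Add(-5, O), Add(O, 3))) = Add(-14, Mul(Add(-5, O), Add(3, O))))
Mul(Function('N')(Add(15, 6)), Function('m')(1)) = Mul(Add(6, Add(15, 6)), Add(-29, Pow(1, 2), Mul(-2, 1))) = Mul(Add(6, 21), Add(-29, 1, -2)) = Mul(27, -30) = -810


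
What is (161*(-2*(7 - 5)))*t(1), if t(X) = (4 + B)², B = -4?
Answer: 0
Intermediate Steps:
t(X) = 0 (t(X) = (4 - 4)² = 0² = 0)
(161*(-2*(7 - 5)))*t(1) = (161*(-2*(7 - 5)))*0 = (161*(-2*2))*0 = (161*(-4))*0 = -644*0 = 0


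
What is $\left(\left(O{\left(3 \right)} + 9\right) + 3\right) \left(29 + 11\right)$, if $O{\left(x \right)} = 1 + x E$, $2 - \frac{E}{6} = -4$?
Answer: $4840$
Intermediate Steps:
$E = 36$ ($E = 12 - -24 = 12 + 24 = 36$)
$O{\left(x \right)} = 1 + 36 x$ ($O{\left(x \right)} = 1 + x 36 = 1 + 36 x$)
$\left(\left(O{\left(3 \right)} + 9\right) + 3\right) \left(29 + 11\right) = \left(\left(\left(1 + 36 \cdot 3\right) + 9\right) + 3\right) \left(29 + 11\right) = \left(\left(\left(1 + 108\right) + 9\right) + 3\right) 40 = \left(\left(109 + 9\right) + 3\right) 40 = \left(118 + 3\right) 40 = 121 \cdot 40 = 4840$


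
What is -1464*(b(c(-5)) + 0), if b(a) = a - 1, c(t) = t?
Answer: 8784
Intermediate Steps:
b(a) = -1 + a
-1464*(b(c(-5)) + 0) = -1464*((-1 - 5) + 0) = -1464*(-6 + 0) = -1464*(-6) = -366*(-24) = 8784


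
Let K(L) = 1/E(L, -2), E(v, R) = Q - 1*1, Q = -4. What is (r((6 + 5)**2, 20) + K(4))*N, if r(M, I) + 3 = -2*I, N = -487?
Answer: 105192/5 ≈ 21038.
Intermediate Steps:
E(v, R) = -5 (E(v, R) = -4 - 1*1 = -4 - 1 = -5)
K(L) = -1/5 (K(L) = 1/(-5) = -1/5)
r(M, I) = -3 - 2*I
(r((6 + 5)**2, 20) + K(4))*N = ((-3 - 2*20) - 1/5)*(-487) = ((-3 - 40) - 1/5)*(-487) = (-43 - 1/5)*(-487) = -216/5*(-487) = 105192/5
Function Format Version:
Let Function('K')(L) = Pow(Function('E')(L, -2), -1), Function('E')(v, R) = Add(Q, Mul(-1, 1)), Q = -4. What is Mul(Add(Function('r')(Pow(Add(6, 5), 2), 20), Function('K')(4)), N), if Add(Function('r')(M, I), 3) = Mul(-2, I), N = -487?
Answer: Rational(105192, 5) ≈ 21038.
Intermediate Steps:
Function('E')(v, R) = -5 (Function('E')(v, R) = Add(-4, Mul(-1, 1)) = Add(-4, -1) = -5)
Function('K')(L) = Rational(-1, 5) (Function('K')(L) = Pow(-5, -1) = Rational(-1, 5))
Function('r')(M, I) = Add(-3, Mul(-2, I))
Mul(Add(Function('r')(Pow(Add(6, 5), 2), 20), Function('K')(4)), N) = Mul(Add(Add(-3, Mul(-2, 20)), Rational(-1, 5)), -487) = Mul(Add(Add(-3, -40), Rational(-1, 5)), -487) = Mul(Add(-43, Rational(-1, 5)), -487) = Mul(Rational(-216, 5), -487) = Rational(105192, 5)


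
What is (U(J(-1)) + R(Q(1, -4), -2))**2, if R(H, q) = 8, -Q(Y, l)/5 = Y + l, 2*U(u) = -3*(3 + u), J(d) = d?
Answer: 25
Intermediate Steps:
U(u) = -9/2 - 3*u/2 (U(u) = (-3*(3 + u))/2 = (-9 - 3*u)/2 = -9/2 - 3*u/2)
Q(Y, l) = -5*Y - 5*l (Q(Y, l) = -5*(Y + l) = -5*Y - 5*l)
(U(J(-1)) + R(Q(1, -4), -2))**2 = ((-9/2 - 3/2*(-1)) + 8)**2 = ((-9/2 + 3/2) + 8)**2 = (-3 + 8)**2 = 5**2 = 25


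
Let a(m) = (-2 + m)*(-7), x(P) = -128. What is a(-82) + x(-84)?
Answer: 460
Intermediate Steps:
a(m) = 14 - 7*m
a(-82) + x(-84) = (14 - 7*(-82)) - 128 = (14 + 574) - 128 = 588 - 128 = 460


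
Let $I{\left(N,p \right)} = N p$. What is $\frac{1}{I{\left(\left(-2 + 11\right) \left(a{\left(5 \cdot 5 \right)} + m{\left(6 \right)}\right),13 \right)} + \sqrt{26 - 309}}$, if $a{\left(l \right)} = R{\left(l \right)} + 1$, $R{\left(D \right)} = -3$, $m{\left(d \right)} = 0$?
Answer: $- \frac{234}{55039} - \frac{i \sqrt{283}}{55039} \approx -0.0042515 - 0.00030565 i$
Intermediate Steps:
$a{\left(l \right)} = -2$ ($a{\left(l \right)} = -3 + 1 = -2$)
$\frac{1}{I{\left(\left(-2 + 11\right) \left(a{\left(5 \cdot 5 \right)} + m{\left(6 \right)}\right),13 \right)} + \sqrt{26 - 309}} = \frac{1}{\left(-2 + 11\right) \left(-2 + 0\right) 13 + \sqrt{26 - 309}} = \frac{1}{9 \left(-2\right) 13 + \sqrt{-283}} = \frac{1}{\left(-18\right) 13 + i \sqrt{283}} = \frac{1}{-234 + i \sqrt{283}}$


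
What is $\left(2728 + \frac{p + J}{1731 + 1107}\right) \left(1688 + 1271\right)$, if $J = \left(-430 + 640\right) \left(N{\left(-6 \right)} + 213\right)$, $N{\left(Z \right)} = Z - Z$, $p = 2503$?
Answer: $\frac{2095320893}{258} \approx 8.1214 \cdot 10^{6}$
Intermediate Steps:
$N{\left(Z \right)} = 0$
$J = 44730$ ($J = \left(-430 + 640\right) \left(0 + 213\right) = 210 \cdot 213 = 44730$)
$\left(2728 + \frac{p + J}{1731 + 1107}\right) \left(1688 + 1271\right) = \left(2728 + \frac{2503 + 44730}{1731 + 1107}\right) \left(1688 + 1271\right) = \left(2728 + \frac{47233}{2838}\right) 2959 = \frac{7789297}{2838} \cdot 2959 = \frac{2095320893}{258}$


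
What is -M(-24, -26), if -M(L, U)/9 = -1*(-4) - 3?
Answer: 9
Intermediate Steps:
M(L, U) = -9 (M(L, U) = -9*(-1*(-4) - 3) = -9*(4 - 3) = -9*1 = -9)
-M(-24, -26) = -1*(-9) = 9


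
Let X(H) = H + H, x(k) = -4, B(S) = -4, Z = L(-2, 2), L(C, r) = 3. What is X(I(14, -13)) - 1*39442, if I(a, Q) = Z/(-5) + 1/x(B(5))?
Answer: -394437/10 ≈ -39444.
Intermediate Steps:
Z = 3
I(a, Q) = -17/20 (I(a, Q) = 3/(-5) + 1/(-4) = 3*(-1/5) + 1*(-1/4) = -3/5 - 1/4 = -17/20)
X(H) = 2*H
X(I(14, -13)) - 1*39442 = 2*(-17/20) - 1*39442 = -17/10 - 39442 = -394437/10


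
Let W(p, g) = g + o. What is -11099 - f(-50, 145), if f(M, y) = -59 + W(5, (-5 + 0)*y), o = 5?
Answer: -10320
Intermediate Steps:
W(p, g) = 5 + g (W(p, g) = g + 5 = 5 + g)
f(M, y) = -54 - 5*y (f(M, y) = -59 + (5 + (-5 + 0)*y) = -59 + (5 - 5*y) = -54 - 5*y)
-11099 - f(-50, 145) = -11099 - (-54 - 5*145) = -11099 - (-54 - 725) = -11099 - 1*(-779) = -11099 + 779 = -10320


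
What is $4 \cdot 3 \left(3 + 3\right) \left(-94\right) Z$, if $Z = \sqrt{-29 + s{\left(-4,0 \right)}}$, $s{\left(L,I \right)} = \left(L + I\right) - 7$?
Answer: $- 13536 i \sqrt{10} \approx - 42805.0 i$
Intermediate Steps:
$s{\left(L,I \right)} = -7 + I + L$ ($s{\left(L,I \right)} = \left(I + L\right) - 7 = -7 + I + L$)
$Z = 2 i \sqrt{10}$ ($Z = \sqrt{-29 - 11} = \sqrt{-40} = 2 i \sqrt{10} \approx 6.3246 i$)
$4 \cdot 3 \left(3 + 3\right) \left(-94\right) Z = 4 \cdot 3 \left(3 + 3\right) \left(-94\right) 2 i \sqrt{10} = 12 \cdot 6 \left(-94\right) 2 i \sqrt{10} = 72 \left(-94\right) 2 i \sqrt{10} = - 6768 \cdot 2 i \sqrt{10} = - 13536 i \sqrt{10}$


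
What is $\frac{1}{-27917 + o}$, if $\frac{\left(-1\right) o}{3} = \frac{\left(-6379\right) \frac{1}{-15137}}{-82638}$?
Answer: $- \frac{416963802}{11640378454055} \approx -3.582 \cdot 10^{-5}$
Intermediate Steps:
$o = \frac{6379}{416963802}$ ($o = - 3 \frac{\left(-6379\right) \frac{1}{-15137}}{-82638} = - 3 \left(-6379\right) \left(- \frac{1}{15137}\right) \left(- \frac{1}{82638}\right) = - 3 \cdot \frac{6379}{15137} \left(- \frac{1}{82638}\right) = \left(-3\right) \left(- \frac{6379}{1250891406}\right) = \frac{6379}{416963802} \approx 1.5299 \cdot 10^{-5}$)
$\frac{1}{-27917 + o} = \frac{1}{-27917 + \frac{6379}{416963802}} = \frac{1}{- \frac{11640378454055}{416963802}} = - \frac{416963802}{11640378454055}$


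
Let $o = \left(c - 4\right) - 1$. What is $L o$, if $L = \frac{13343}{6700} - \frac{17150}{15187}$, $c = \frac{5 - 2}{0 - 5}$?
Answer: $- \frac{614145987}{127191125} \approx -4.8285$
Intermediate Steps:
$c = - \frac{3}{5}$ ($c = \frac{3}{-5} = 3 \left(- \frac{1}{5}\right) = - \frac{3}{5} \approx -0.6$)
$L = \frac{87735141}{101752900}$ ($L = 13343 \cdot \frac{1}{6700} - \frac{17150}{15187} = \frac{13343}{6700} - \frac{17150}{15187} = \frac{87735141}{101752900} \approx 0.86224$)
$o = - \frac{28}{5}$ ($o = \left(- \frac{3}{5} - 4\right) - 1 = - \frac{23}{5} - 1 = - \frac{28}{5} \approx -5.6$)
$L o = \frac{87735141}{101752900} \left(- \frac{28}{5}\right) = - \frac{614145987}{127191125}$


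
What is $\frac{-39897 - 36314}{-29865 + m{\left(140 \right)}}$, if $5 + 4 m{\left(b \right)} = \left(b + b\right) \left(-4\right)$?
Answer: $\frac{304844}{120585} \approx 2.528$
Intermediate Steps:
$m{\left(b \right)} = - \frac{5}{4} - 2 b$ ($m{\left(b \right)} = - \frac{5}{4} + \frac{\left(b + b\right) \left(-4\right)}{4} = - \frac{5}{4} + \frac{2 b \left(-4\right)}{4} = - \frac{5}{4} + \frac{\left(-8\right) b}{4} = - \frac{5}{4} - 2 b$)
$\frac{-39897 - 36314}{-29865 + m{\left(140 \right)}} = \frac{-39897 - 36314}{-29865 - \frac{1125}{4}} = - \frac{76211}{-29865 - \frac{1125}{4}} = - \frac{76211}{- \frac{120585}{4}} = \left(-76211\right) \left(- \frac{4}{120585}\right) = \frac{304844}{120585}$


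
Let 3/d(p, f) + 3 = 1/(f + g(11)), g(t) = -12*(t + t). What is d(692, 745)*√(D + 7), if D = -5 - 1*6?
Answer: -1443*I/721 ≈ -2.0014*I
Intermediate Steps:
g(t) = -24*t
d(p, f) = 3/(-3 + 1/(-264 + f)) (d(p, f) = 3/(-3 + 1/(f - 24*11)) = 3/(-3 + 1/(f - 264)) = 3/(-3 + 1/(-264 + f)))
D = -11 (D = -5 - 6 = -11)
d(692, 745)*√(D + 7) = (3*(264 - 1*745)/(-793 + 3*745))*√(-11 + 7) = (3*(264 - 745)/(-793 + 2235))*√(-4) = (3*(-481)/1442)*(2*I) = (3*(1/1442)*(-481))*(2*I) = -1443*I/721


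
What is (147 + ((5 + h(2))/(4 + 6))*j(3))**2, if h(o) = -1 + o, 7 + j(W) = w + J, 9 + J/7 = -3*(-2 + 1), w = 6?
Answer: 367236/25 ≈ 14689.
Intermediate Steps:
J = -42 (J = -63 + 7*(-3*(-2 + 1)) = -63 + 7*(-3*(-1)) = -63 + 7*3 = -63 + 21 = -42)
j(W) = -43 (j(W) = -7 + (6 - 42) = -7 - 36 = -43)
(147 + ((5 + h(2))/(4 + 6))*j(3))**2 = (147 + ((5 + (-1 + 2))/(4 + 6))*(-43))**2 = (147 + ((5 + 1)/10)*(-43))**2 = (147 + (6*(1/10))*(-43))**2 = (147 + (3/5)*(-43))**2 = (147 - 129/5)**2 = (606/5)**2 = 367236/25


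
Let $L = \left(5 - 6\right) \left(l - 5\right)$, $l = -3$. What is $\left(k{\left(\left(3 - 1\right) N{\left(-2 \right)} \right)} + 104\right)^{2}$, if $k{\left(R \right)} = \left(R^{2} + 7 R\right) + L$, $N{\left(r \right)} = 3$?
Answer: $36100$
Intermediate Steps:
$L = 8$ ($L = \left(5 - 6\right) \left(-3 - 5\right) = \left(-1\right) \left(-8\right) = 8$)
$k{\left(R \right)} = 8 + R^{2} + 7 R$ ($k{\left(R \right)} = \left(R^{2} + 7 R\right) + 8 = 8 + R^{2} + 7 R$)
$\left(k{\left(\left(3 - 1\right) N{\left(-2 \right)} \right)} + 104\right)^{2} = \left(\left(8 + \left(\left(3 - 1\right) 3\right)^{2} + 7 \left(3 - 1\right) 3\right) + 104\right)^{2} = \left(\left(8 + \left(2 \cdot 3\right)^{2} + 7 \cdot 2 \cdot 3\right) + 104\right)^{2} = \left(\left(8 + 6^{2} + 7 \cdot 6\right) + 104\right)^{2} = \left(\left(8 + 36 + 42\right) + 104\right)^{2} = \left(86 + 104\right)^{2} = 190^{2} = 36100$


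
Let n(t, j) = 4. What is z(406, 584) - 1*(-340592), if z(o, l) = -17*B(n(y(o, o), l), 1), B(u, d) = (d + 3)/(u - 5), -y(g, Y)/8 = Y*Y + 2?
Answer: 340660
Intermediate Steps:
y(g, Y) = -16 - 8*Y² (y(g, Y) = -8*(Y*Y + 2) = -8*(Y² + 2) = -8*(2 + Y²) = -16 - 8*Y²)
B(u, d) = (3 + d)/(-5 + u)
z(o, l) = 68 (z(o, l) = -17*(3 + 1)/(-5 + 4) = -17*4/(-1) = -(-17)*4 = -17*(-4) = 68)
z(406, 584) - 1*(-340592) = 68 - 1*(-340592) = 68 + 340592 = 340660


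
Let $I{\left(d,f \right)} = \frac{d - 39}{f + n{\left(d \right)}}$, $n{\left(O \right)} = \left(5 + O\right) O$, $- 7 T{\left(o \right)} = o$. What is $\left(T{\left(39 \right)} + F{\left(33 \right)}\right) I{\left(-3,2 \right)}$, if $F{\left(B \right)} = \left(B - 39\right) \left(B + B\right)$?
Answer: $- \frac{8433}{2} \approx -4216.5$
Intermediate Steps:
$T{\left(o \right)} = - \frac{o}{7}$
$n{\left(O \right)} = O \left(5 + O\right)$
$F{\left(B \right)} = 2 B \left(-39 + B\right)$ ($F{\left(B \right)} = \left(-39 + B\right) 2 B = 2 B \left(-39 + B\right)$)
$I{\left(d,f \right)} = \frac{-39 + d}{f + d \left(5 + d\right)}$ ($I{\left(d,f \right)} = \frac{d - 39}{f + d \left(5 + d\right)} = \frac{-39 + d}{f + d \left(5 + d\right)}$)
$\left(T{\left(39 \right)} + F{\left(33 \right)}\right) I{\left(-3,2 \right)} = \left(\left(- \frac{1}{7}\right) 39 + 2 \cdot 33 \left(-39 + 33\right)\right) \frac{-39 - 3}{2 - 3 \left(5 - 3\right)} = \left(- \frac{39}{7} + 2 \cdot 33 \left(-6\right)\right) \frac{1}{2 - 6} \left(-42\right) = \left(- \frac{39}{7} - 396\right) \frac{1}{2 - 6} \left(-42\right) = - \frac{2811 \frac{1}{-4} \left(-42\right)}{7} = - \frac{2811 \left(\left(- \frac{1}{4}\right) \left(-42\right)\right)}{7} = \left(- \frac{2811}{7}\right) \frac{21}{2} = - \frac{8433}{2}$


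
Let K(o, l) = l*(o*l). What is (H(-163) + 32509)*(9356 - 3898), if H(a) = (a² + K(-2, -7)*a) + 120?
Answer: 410288776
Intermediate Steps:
K(o, l) = o*l² (K(o, l) = l*(l*o) = o*l²)
H(a) = 120 + a² - 98*a (H(a) = (a² + (-2*(-7)²)*a) + 120 = (a² + (-2*49)*a) + 120 = (a² - 98*a) + 120 = 120 + a² - 98*a)
(H(-163) + 32509)*(9356 - 3898) = ((120 + (-163)² - 98*(-163)) + 32509)*(9356 - 3898) = ((120 + 26569 + 15974) + 32509)*5458 = (42663 + 32509)*5458 = 75172*5458 = 410288776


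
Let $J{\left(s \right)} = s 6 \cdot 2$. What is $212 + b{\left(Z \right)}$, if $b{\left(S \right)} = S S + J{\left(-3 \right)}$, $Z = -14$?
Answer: $372$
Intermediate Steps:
$J{\left(s \right)} = 12 s$ ($J{\left(s \right)} = s 12 = 12 s$)
$b{\left(S \right)} = -36 + S^{2}$ ($b{\left(S \right)} = S S + 12 \left(-3\right) = S^{2} - 36 = -36 + S^{2}$)
$212 + b{\left(Z \right)} = 212 - \left(36 - \left(-14\right)^{2}\right) = 212 + \left(-36 + 196\right) = 212 + 160 = 372$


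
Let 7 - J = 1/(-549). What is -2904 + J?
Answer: -1590452/549 ≈ -2897.0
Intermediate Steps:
J = 3844/549 (J = 7 - 1/(-549) = 7 - 1*(-1/549) = 7 + 1/549 = 3844/549 ≈ 7.0018)
-2904 + J = -2904 + 3844/549 = -1590452/549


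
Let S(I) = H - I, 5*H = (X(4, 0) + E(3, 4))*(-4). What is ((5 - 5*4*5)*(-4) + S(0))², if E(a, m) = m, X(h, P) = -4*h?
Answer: 3794704/25 ≈ 1.5179e+5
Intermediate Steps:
H = 48/5 (H = ((-4*4 + 4)*(-4))/5 = ((-16 + 4)*(-4))/5 = (-12*(-4))/5 = (⅕)*48 = 48/5 ≈ 9.6000)
S(I) = 48/5 - I
((5 - 5*4*5)*(-4) + S(0))² = ((5 - 5*4*5)*(-4) + (48/5 - 1*0))² = ((5 - 20*5)*(-4) + (48/5 + 0))² = ((5 - 100)*(-4) + 48/5)² = (-95*(-4) + 48/5)² = (380 + 48/5)² = (1948/5)² = 3794704/25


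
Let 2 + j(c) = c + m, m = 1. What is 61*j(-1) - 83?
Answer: -205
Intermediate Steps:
j(c) = -1 + c (j(c) = -2 + (c + 1) = -2 + (1 + c) = -1 + c)
61*j(-1) - 83 = 61*(-1 - 1) - 83 = 61*(-2) - 83 = -122 - 83 = -205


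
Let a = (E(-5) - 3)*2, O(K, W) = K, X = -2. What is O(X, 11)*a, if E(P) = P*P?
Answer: -88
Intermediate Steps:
E(P) = P²
a = 44 (a = ((-5)² - 3)*2 = (25 - 3)*2 = 22*2 = 44)
O(X, 11)*a = -2*44 = -88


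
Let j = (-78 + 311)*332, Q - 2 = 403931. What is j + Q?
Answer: 481289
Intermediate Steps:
Q = 403933 (Q = 2 + 403931 = 403933)
j = 77356 (j = 233*332 = 77356)
j + Q = 77356 + 403933 = 481289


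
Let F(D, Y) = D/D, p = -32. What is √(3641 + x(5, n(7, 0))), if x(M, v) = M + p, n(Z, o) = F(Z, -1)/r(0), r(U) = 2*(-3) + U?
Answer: √3614 ≈ 60.117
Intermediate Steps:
F(D, Y) = 1
r(U) = -6 + U
n(Z, o) = -⅙ (n(Z, o) = 1/(-6 + 0) = 1/(-6) = 1*(-⅙) = -⅙)
x(M, v) = -32 + M (x(M, v) = M - 32 = -32 + M)
√(3641 + x(5, n(7, 0))) = √(3641 + (-32 + 5)) = √(3641 - 27) = √3614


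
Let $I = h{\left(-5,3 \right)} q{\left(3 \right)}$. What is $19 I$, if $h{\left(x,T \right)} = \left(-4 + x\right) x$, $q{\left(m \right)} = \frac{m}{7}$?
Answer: $\frac{2565}{7} \approx 366.43$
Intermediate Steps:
$q{\left(m \right)} = \frac{m}{7}$ ($q{\left(m \right)} = m \frac{1}{7} = \frac{m}{7}$)
$h{\left(x,T \right)} = x \left(-4 + x\right)$
$I = \frac{135}{7}$ ($I = - 5 \left(-4 - 5\right) \frac{1}{7} \cdot 3 = \left(-5\right) \left(-9\right) \frac{3}{7} = 45 \cdot \frac{3}{7} = \frac{135}{7} \approx 19.286$)
$19 I = 19 \cdot \frac{135}{7} = \frac{2565}{7}$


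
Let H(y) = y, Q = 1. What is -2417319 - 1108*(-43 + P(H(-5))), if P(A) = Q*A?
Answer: -2364135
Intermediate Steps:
P(A) = A (P(A) = 1*A = A)
-2417319 - 1108*(-43 + P(H(-5))) = -2417319 - 1108*(-43 - 5) = -2417319 - 1108*(-48) = -2417319 - 1*(-53184) = -2417319 + 53184 = -2364135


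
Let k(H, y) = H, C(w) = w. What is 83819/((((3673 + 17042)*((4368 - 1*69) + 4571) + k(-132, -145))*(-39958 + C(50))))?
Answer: -83819/7332772463544 ≈ -1.1431e-8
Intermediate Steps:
83819/((((3673 + 17042)*((4368 - 1*69) + 4571) + k(-132, -145))*(-39958 + C(50)))) = 83819/((((3673 + 17042)*((4368 - 1*69) + 4571) - 132)*(-39958 + 50))) = 83819/(((20715*((4368 - 69) + 4571) - 132)*(-39908))) = 83819/(((20715*(4299 + 4571) - 132)*(-39908))) = 83819/(((20715*8870 - 132)*(-39908))) = 83819/(((183742050 - 132)*(-39908))) = 83819/((183741918*(-39908))) = 83819/(-7332772463544) = 83819*(-1/7332772463544) = -83819/7332772463544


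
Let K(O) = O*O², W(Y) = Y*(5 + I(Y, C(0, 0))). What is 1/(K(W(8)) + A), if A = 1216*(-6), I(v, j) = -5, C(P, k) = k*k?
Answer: -1/7296 ≈ -0.00013706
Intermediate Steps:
C(P, k) = k²
W(Y) = 0 (W(Y) = Y*(5 - 5) = Y*0 = 0)
K(O) = O³
A = -7296
1/(K(W(8)) + A) = 1/(0³ - 7296) = 1/(0 - 7296) = 1/(-7296) = -1/7296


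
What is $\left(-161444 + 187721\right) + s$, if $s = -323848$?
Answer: $-297571$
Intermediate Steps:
$\left(-161444 + 187721\right) + s = \left(-161444 + 187721\right) - 323848 = 26277 - 323848 = -297571$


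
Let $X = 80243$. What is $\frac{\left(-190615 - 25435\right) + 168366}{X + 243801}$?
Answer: $- \frac{1703}{11573} \approx -0.14715$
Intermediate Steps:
$\frac{\left(-190615 - 25435\right) + 168366}{X + 243801} = \frac{\left(-190615 - 25435\right) + 168366}{80243 + 243801} = \frac{\left(-190615 - 25435\right) + 168366}{324044} = \left(-216050 + 168366\right) \frac{1}{324044} = \left(-47684\right) \frac{1}{324044} = - \frac{1703}{11573}$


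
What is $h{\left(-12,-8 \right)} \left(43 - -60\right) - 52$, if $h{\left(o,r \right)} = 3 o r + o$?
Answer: $28376$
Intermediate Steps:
$h{\left(o,r \right)} = o + 3 o r$ ($h{\left(o,r \right)} = 3 o r + o = o + 3 o r$)
$h{\left(-12,-8 \right)} \left(43 - -60\right) - 52 = - 12 \left(1 + 3 \left(-8\right)\right) \left(43 - -60\right) - 52 = - 12 \left(1 - 24\right) \left(43 + 60\right) - 52 = \left(-12\right) \left(-23\right) 103 - 52 = 276 \cdot 103 - 52 = 28428 - 52 = 28376$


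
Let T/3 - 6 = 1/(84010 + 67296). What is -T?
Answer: -2723511/151306 ≈ -18.000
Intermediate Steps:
T = 2723511/151306 (T = 18 + 3/(84010 + 67296) = 18 + 3/151306 = 2723511/151306 ≈ 18.000)
-T = -1*2723511/151306 = -2723511/151306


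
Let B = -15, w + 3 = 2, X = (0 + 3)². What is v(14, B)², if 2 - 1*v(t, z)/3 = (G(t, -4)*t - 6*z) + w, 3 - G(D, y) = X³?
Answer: 913913361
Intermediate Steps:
X = 9 (X = 3² = 9)
w = -1 (w = -3 + 2 = -1)
G(D, y) = -726 (G(D, y) = 3 - 1*9³ = 3 - 1*729 = 3 - 729 = -726)
v(t, z) = 9 + 18*z + 2178*t (v(t, z) = 6 - 3*((-726*t - 6*z) - 1) = 6 - 3*(-1 - 726*t - 6*z) = 6 + (3 + 18*z + 2178*t) = 9 + 18*z + 2178*t)
v(14, B)² = (9 + 18*(-15) + 2178*14)² = (9 - 270 + 30492)² = 30231² = 913913361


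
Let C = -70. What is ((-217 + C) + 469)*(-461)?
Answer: -83902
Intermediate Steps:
((-217 + C) + 469)*(-461) = ((-217 - 70) + 469)*(-461) = (-287 + 469)*(-461) = 182*(-461) = -83902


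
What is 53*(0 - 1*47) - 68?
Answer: -2559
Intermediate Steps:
53*(0 - 1*47) - 68 = 53*(0 - 47) - 68 = 53*(-47) - 68 = -2491 - 68 = -2559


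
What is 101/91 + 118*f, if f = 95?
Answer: 1020211/91 ≈ 11211.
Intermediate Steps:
101/91 + 118*f = 101/91 + 118*95 = 101*(1/91) + 11210 = 101/91 + 11210 = 1020211/91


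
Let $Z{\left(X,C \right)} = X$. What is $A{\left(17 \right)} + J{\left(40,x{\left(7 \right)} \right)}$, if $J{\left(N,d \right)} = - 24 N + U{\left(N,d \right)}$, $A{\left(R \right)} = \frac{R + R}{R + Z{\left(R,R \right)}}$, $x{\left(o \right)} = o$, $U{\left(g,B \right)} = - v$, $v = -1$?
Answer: $-958$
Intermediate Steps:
$U{\left(g,B \right)} = 1$ ($U{\left(g,B \right)} = \left(-1\right) \left(-1\right) = 1$)
$A{\left(R \right)} = 1$ ($A{\left(R \right)} = \frac{R + R}{R + R} = \frac{2 R}{2 R} = 2 R \frac{1}{2 R} = 1$)
$J{\left(N,d \right)} = 1 - 24 N$ ($J{\left(N,d \right)} = - 24 N + 1 = 1 - 24 N$)
$A{\left(17 \right)} + J{\left(40,x{\left(7 \right)} \right)} = 1 + \left(1 - 960\right) = 1 - 959 = -958$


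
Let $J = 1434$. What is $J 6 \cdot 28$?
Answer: $240912$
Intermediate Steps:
$J 6 \cdot 28 = 1434 \cdot 6 \cdot 28 = 1434 \cdot 168 = 240912$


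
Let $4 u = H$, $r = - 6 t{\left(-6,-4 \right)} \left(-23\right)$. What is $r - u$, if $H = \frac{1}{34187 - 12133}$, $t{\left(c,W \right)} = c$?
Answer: $- \frac{73042849}{88216} \approx -828.0$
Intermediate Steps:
$H = \frac{1}{22054} \approx 4.5343 \cdot 10^{-5}$
$r = -828$ ($r = \left(-6\right) \left(-6\right) \left(-23\right) = 36 \left(-23\right) = -828$)
$u = \frac{1}{88216}$ ($u = \frac{1}{4} \cdot \frac{1}{22054} = \frac{1}{88216} \approx 1.1336 \cdot 10^{-5}$)
$r - u = -828 - \frac{1}{88216} = - \frac{73042849}{88216}$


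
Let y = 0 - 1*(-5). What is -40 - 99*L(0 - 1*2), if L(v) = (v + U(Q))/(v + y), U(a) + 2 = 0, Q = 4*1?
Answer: 92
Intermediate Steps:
y = 5 (y = 0 + 5 = 5)
Q = 4
U(a) = -2 (U(a) = -2 + 0 = -2)
L(v) = (-2 + v)/(5 + v) (L(v) = (v - 2)/(v + 5) = (-2 + v)/(5 + v))
-40 - 99*L(0 - 1*2) = -40 - 99*(-2 + (0 - 1*2))/(5 + (0 - 1*2)) = -40 - 99*(-2 + (0 - 2))/(5 + (0 - 2)) = -40 - 99*(-2 - 2)/(5 - 2) = -40 - 99*(-4)/3 = -40 - 33*(-4) = -40 - 99*(-4/3) = -40 + 132 = 92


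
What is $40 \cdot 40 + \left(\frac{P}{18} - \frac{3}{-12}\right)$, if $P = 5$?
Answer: $\frac{57619}{36} \approx 1600.5$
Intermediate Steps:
$40 \cdot 40 + \left(\frac{P}{18} - \frac{3}{-12}\right) = 40 \cdot 40 + \left(\frac{5}{18} - \frac{3}{-12}\right) = 1600 + \left(5 \cdot \frac{1}{18} - - \frac{1}{4}\right) = 1600 + \left(\frac{5}{18} + \frac{1}{4}\right) = 1600 + \frac{19}{36} = \frac{57619}{36}$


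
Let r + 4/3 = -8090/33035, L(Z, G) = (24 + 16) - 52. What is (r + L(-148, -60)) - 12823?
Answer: -254433817/19821 ≈ -12837.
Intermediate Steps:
L(Z, G) = -12 (L(Z, G) = 40 - 52 = -12)
r = -31282/19821 (r = -4/3 - 8090/33035 = -4/3 - 8090*1/33035 = -4/3 - 1618/6607 = -31282/19821 ≈ -1.5782)
(r + L(-148, -60)) - 12823 = (-31282/19821 - 12) - 12823 = -269134/19821 - 12823 = -254433817/19821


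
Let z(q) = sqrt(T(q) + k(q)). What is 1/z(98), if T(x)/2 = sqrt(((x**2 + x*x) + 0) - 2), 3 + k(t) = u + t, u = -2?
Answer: sqrt(3)/(3*sqrt(31 + 2*sqrt(2134))) ≈ 0.051975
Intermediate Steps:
k(t) = -5 + t (k(t) = -3 + (-2 + t) = -5 + t)
T(x) = 2*sqrt(-2 + 2*x**2) (T(x) = 2*sqrt(((x**2 + x*x) + 0) - 2) = 2*sqrt(((x**2 + x**2) + 0) - 2) = 2*sqrt((2*x**2 + 0) - 2) = 2*sqrt(2*x**2 - 2) = 2*sqrt(-2 + 2*x**2))
z(q) = sqrt(-5 + q + 2*sqrt(-2 + 2*q**2)) (z(q) = sqrt(2*sqrt(-2 + 2*q**2) + (-5 + q)) = sqrt(-5 + q + 2*sqrt(-2 + 2*q**2)))
1/z(98) = 1/(sqrt(-5 + 98 + 2*sqrt(2)*sqrt(-1 + 98**2))) = 1/(sqrt(-5 + 98 + 2*sqrt(2)*sqrt(-1 + 9604))) = 1/(sqrt(-5 + 98 + 2*sqrt(2)*sqrt(9603))) = 1/(sqrt(-5 + 98 + 2*sqrt(2)*(3*sqrt(1067)))) = 1/(sqrt(-5 + 98 + 6*sqrt(2134))) = 1/(sqrt(93 + 6*sqrt(2134))) = 1/sqrt(93 + 6*sqrt(2134))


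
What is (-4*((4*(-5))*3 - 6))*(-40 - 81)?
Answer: -31944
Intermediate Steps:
(-4*((4*(-5))*3 - 6))*(-40 - 81) = -4*(-20*3 - 6)*(-121) = -4*(-60 - 6)*(-121) = -4*(-66)*(-121) = 264*(-121) = -31944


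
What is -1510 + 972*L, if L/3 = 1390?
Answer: 4051730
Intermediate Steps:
L = 4170 (L = 3*1390 = 4170)
-1510 + 972*L = -1510 + 972*4170 = -1510 + 4053240 = 4051730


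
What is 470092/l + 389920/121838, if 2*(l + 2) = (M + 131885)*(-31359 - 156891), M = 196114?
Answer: 6018953092245372/1880746553120963 ≈ 3.2003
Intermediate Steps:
l = -30872905877 (l = -2 + ((196114 + 131885)*(-31359 - 156891))/2 = -2 + (327999*(-188250))/2 = -2 + (1/2)*(-61745811750) = -2 - 30872905875 = -30872905877)
470092/l + 389920/121838 = 470092/(-30872905877) + 389920/121838 = 470092*(-1/30872905877) + 389920*(1/121838) = -470092/30872905877 + 194960/60919 = 6018953092245372/1880746553120963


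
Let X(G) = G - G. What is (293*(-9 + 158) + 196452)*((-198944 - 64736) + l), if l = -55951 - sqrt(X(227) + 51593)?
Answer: -76746279779 - 240109*sqrt(51593) ≈ -7.6801e+10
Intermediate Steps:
X(G) = 0
l = -55951 - sqrt(51593) (l = -55951 - sqrt(0 + 51593) = -55951 - sqrt(51593) ≈ -56178.)
(293*(-9 + 158) + 196452)*((-198944 - 64736) + l) = (293*(-9 + 158) + 196452)*((-198944 - 64736) + (-55951 - sqrt(51593))) = (293*149 + 196452)*(-263680 + (-55951 - sqrt(51593))) = (43657 + 196452)*(-319631 - sqrt(51593)) = 240109*(-319631 - sqrt(51593)) = -76746279779 - 240109*sqrt(51593)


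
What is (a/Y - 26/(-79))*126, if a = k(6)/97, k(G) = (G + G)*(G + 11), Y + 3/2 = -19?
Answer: 8967420/314183 ≈ 28.542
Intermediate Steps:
Y = -41/2 (Y = -3/2 - 19 = -41/2 ≈ -20.500)
k(G) = 2*G*(11 + G) (k(G) = (2*G)*(11 + G) = 2*G*(11 + G))
a = 204/97 (a = (2*6*(11 + 6))/97 = (2*6*17)*(1/97) = 204*(1/97) = 204/97 ≈ 2.1031)
(a/Y - 26/(-79))*126 = (204/(97*(-41/2)) - 26/(-79))*126 = ((204/97)*(-2/41) - 26*(-1/79))*126 = (-408/3977 + 26/79)*126 = (71170/314183)*126 = 8967420/314183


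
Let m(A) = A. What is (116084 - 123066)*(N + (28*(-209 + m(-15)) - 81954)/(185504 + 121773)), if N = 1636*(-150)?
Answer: 526483742629532/307277 ≈ 1.7134e+9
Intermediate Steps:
N = -245400
(116084 - 123066)*(N + (28*(-209 + m(-15)) - 81954)/(185504 + 121773)) = (116084 - 123066)*(-245400 + (28*(-209 - 15) - 81954)/(185504 + 121773)) = -6982*(-245400 + (28*(-224) - 81954)/307277) = -6982*(-245400 + (-6272 - 81954)*(1/307277)) = -6982*(-245400 - 88226*1/307277) = -6982*(-245400 - 88226/307277) = -6982*(-75405864026/307277) = 526483742629532/307277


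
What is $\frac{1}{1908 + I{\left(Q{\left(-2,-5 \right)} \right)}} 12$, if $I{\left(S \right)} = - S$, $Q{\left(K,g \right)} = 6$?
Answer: $\frac{2}{317} \approx 0.0063092$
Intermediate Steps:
$\frac{1}{1908 + I{\left(Q{\left(-2,-5 \right)} \right)}} 12 = \frac{1}{1908 - 6} \cdot 12 = \frac{1}{1902} \cdot 12 = \frac{2}{317}$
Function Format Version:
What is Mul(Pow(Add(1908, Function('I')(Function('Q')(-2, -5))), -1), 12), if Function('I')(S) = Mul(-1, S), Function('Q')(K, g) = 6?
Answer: Rational(2, 317) ≈ 0.0063092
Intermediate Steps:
Mul(Pow(Add(1908, Function('I')(Function('Q')(-2, -5))), -1), 12) = Mul(Pow(Add(1908, Mul(-1, 6)), -1), 12) = Mul(Pow(Add(1908, -6), -1), 12) = Mul(Pow(1902, -1), 12) = Mul(Rational(1, 1902), 12) = Rational(2, 317)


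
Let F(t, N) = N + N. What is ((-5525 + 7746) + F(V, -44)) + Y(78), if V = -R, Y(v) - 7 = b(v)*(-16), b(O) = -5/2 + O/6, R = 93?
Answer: 1972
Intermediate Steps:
b(O) = -5/2 + O/6 (b(O) = -5*½ + O*(⅙) = -5/2 + O/6)
Y(v) = 47 - 8*v/3 (Y(v) = 7 + (-5/2 + v/6)*(-16) = 7 + (40 - 8*v/3) = 47 - 8*v/3)
V = -93 (V = -1*93 = -93)
F(t, N) = 2*N
((-5525 + 7746) + F(V, -44)) + Y(78) = ((-5525 + 7746) + 2*(-44)) + (47 - 8/3*78) = (2221 - 88) + (47 - 208) = 2133 - 161 = 1972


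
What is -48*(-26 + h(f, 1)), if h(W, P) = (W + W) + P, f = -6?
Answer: 1776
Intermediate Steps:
h(W, P) = P + 2*W (h(W, P) = 2*W + P = P + 2*W)
-48*(-26 + h(f, 1)) = -48*(-26 + (1 + 2*(-6))) = -48*(-26 + (1 - 12)) = -48*(-26 - 11) = -48*(-37) = 1776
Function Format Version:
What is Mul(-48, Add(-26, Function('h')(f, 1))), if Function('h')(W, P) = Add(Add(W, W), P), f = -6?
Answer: 1776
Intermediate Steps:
Function('h')(W, P) = Add(P, Mul(2, W)) (Function('h')(W, P) = Add(Mul(2, W), P) = Add(P, Mul(2, W)))
Mul(-48, Add(-26, Function('h')(f, 1))) = Mul(-48, Add(-26, Add(1, Mul(2, -6)))) = Mul(-48, Add(-26, Add(1, -12))) = Mul(-48, Add(-26, -11)) = Mul(-48, -37) = 1776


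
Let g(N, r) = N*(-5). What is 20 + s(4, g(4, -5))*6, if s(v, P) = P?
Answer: -100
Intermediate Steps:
g(N, r) = -5*N
20 + s(4, g(4, -5))*6 = 20 - 5*4*6 = 20 - 20*6 = 20 - 120 = -100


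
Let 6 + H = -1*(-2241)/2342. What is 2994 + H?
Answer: 7000137/2342 ≈ 2989.0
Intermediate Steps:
H = -11811/2342 (H = -6 - 1*(-2241)/2342 = -6 + 2241*(1/2342) = -6 + 2241/2342 = -11811/2342 ≈ -5.0431)
2994 + H = 2994 - 11811/2342 = 7000137/2342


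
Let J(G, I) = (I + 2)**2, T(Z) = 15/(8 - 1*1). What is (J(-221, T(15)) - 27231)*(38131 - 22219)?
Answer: -21218301936/49 ≈ -4.3303e+8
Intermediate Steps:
T(Z) = 15/7 (T(Z) = 15/(8 - 1) = 15/7)
J(G, I) = (2 + I)**2
(J(-221, T(15)) - 27231)*(38131 - 22219) = ((2 + 15/7)**2 - 27231)*(38131 - 22219) = ((29/7)**2 - 27231)*15912 = (841/49 - 27231)*15912 = -1333478/49*15912 = -21218301936/49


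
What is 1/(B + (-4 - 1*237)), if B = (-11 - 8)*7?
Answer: -1/374 ≈ -0.0026738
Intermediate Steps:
B = -133 (B = -19*7 = -133)
1/(B + (-4 - 1*237)) = 1/(-133 + (-4 - 1*237)) = 1/(-133 + (-4 - 237)) = 1/(-133 - 241) = 1/(-374) = -1/374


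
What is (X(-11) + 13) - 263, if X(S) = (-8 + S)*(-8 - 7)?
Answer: 35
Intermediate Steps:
X(S) = 120 - 15*S (X(S) = (-8 + S)*(-15) = 120 - 15*S)
(X(-11) + 13) - 263 = ((120 - 15*(-11)) + 13) - 263 = ((120 + 165) + 13) - 263 = (285 + 13) - 263 = 298 - 263 = 35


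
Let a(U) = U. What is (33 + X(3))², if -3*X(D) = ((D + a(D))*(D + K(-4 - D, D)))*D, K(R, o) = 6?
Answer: 441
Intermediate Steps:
X(D) = -2*D²*(6 + D)/3 (X(D) = -(D + D)*(D + 6)*D/3 = -(2*D)*(6 + D)*D/3 = -2*D*(6 + D)*D/3 = -2*D²*(6 + D)/3)
(33 + X(3))² = (33 - ⅔*3²*(6 + 3))² = (33 - ⅔*9*9)² = (33 - 54)² = (-21)² = 441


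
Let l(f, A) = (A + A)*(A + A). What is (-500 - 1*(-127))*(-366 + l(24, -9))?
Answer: 15666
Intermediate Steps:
l(f, A) = 4*A² (l(f, A) = (2*A)*(2*A) = 4*A²)
(-500 - 1*(-127))*(-366 + l(24, -9)) = (-500 - 1*(-127))*(-366 + 4*(-9)²) = (-500 + 127)*(-366 + 4*81) = -373*(-366 + 324) = -373*(-42) = 15666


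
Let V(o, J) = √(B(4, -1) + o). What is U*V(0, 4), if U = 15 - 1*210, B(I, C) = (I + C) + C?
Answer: -195*√2 ≈ -275.77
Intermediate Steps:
B(I, C) = I + 2*C (B(I, C) = (C + I) + C = I + 2*C)
V(o, J) = √(2 + o) (V(o, J) = √((4 + 2*(-1)) + o) = √((4 - 2) + o) = √(2 + o))
U = -195 (U = 15 - 210 = -195)
U*V(0, 4) = -195*√(2 + 0) = -195*√2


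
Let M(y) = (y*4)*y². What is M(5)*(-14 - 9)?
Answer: -11500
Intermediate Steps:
M(y) = 4*y³ (M(y) = (4*y)*y² = 4*y³)
M(5)*(-14 - 9) = (4*5³)*(-14 - 9) = (4*125)*(-23) = 500*(-23) = -11500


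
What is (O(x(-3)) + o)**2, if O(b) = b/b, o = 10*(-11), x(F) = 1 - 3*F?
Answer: 11881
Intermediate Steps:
x(F) = 1 - 3*F
o = -110
O(b) = 1
(O(x(-3)) + o)**2 = (1 - 110)**2 = (-109)**2 = 11881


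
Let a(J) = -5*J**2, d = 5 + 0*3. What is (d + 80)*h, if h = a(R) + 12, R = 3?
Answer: -2805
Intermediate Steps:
d = 5 (d = 5 + 0 = 5)
h = -33 (h = -5*3**2 + 12 = -5*9 + 12 = -45 + 12 = -33)
(d + 80)*h = (5 + 80)*(-33) = 85*(-33) = -2805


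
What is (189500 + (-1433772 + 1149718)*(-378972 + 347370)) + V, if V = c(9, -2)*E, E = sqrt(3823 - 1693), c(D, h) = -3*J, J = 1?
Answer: 8976864008 - 3*sqrt(2130) ≈ 8.9769e+9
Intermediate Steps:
c(D, h) = -3 (c(D, h) = -3*1 = -3)
E = sqrt(2130) ≈ 46.152
V = -3*sqrt(2130) ≈ -138.46
(189500 + (-1433772 + 1149718)*(-378972 + 347370)) + V = (189500 + (-1433772 + 1149718)*(-378972 + 347370)) - 3*sqrt(2130) = (189500 - 284054*(-31602)) - 3*sqrt(2130) = (189500 + 8976674508) - 3*sqrt(2130) = 8976864008 - 3*sqrt(2130)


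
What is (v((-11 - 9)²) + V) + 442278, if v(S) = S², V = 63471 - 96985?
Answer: 568764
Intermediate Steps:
V = -33514
(v((-11 - 9)²) + V) + 442278 = (((-11 - 9)²)² - 33514) + 442278 = (((-20)²)² - 33514) + 442278 = (400² - 33514) + 442278 = (160000 - 33514) + 442278 = 126486 + 442278 = 568764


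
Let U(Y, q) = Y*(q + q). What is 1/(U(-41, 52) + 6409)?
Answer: 1/2145 ≈ 0.00046620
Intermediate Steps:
U(Y, q) = 2*Y*q (U(Y, q) = Y*(2*q) = 2*Y*q)
1/(U(-41, 52) + 6409) = 1/(2*(-41)*52 + 6409) = 1/(-4264 + 6409) = 1/2145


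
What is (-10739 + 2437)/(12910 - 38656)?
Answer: 593/1839 ≈ 0.32246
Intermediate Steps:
(-10739 + 2437)/(12910 - 38656) = -8302/(-25746) = -8302*(-1/25746) = 593/1839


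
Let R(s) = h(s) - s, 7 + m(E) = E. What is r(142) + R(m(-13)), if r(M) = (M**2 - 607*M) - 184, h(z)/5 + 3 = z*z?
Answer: -64209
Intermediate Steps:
h(z) = -15 + 5*z**2 (h(z) = -15 + 5*(z*z) = -15 + 5*z**2)
m(E) = -7 + E
r(M) = -184 + M**2 - 607*M
R(s) = -15 - s + 5*s**2 (R(s) = (-15 + 5*s**2) - s = -15 - s + 5*s**2)
r(142) + R(m(-13)) = (-184 + 142**2 - 607*142) + (-15 - (-7 - 13) + 5*(-7 - 13)**2) = (-184 + 20164 - 86194) + (-15 - 1*(-20) + 5*(-20)**2) = -66214 + (-15 + 20 + 5*400) = -66214 + (-15 + 20 + 2000) = -66214 + 2005 = -64209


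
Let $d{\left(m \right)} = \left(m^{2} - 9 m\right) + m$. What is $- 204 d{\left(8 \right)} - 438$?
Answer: $-438$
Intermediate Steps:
$d{\left(m \right)} = m^{2} - 8 m$
$- 204 d{\left(8 \right)} - 438 = - 204 \cdot 8 \left(-8 + 8\right) - 438 = - 204 \cdot 8 \cdot 0 - 438 = \left(-204\right) 0 - 438 = 0 - 438 = -438$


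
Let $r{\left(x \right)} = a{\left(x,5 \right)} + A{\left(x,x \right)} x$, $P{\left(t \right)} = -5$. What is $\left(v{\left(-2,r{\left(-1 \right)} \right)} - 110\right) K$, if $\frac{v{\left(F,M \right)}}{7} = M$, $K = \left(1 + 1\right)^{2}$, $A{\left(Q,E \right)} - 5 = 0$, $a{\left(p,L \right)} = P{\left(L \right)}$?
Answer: $-720$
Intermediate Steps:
$a{\left(p,L \right)} = -5$
$A{\left(Q,E \right)} = 5$ ($A{\left(Q,E \right)} = 5 + 0 = 5$)
$r{\left(x \right)} = -5 + 5 x$
$K = 4$ ($K = 2^{2} = 4$)
$v{\left(F,M \right)} = 7 M$
$\left(v{\left(-2,r{\left(-1 \right)} \right)} - 110\right) K = \left(7 \left(-5 + 5 \left(-1\right)\right) - 110\right) 4 = \left(7 \left(-5 - 5\right) - 110\right) 4 = \left(7 \left(-10\right) - 110\right) 4 = \left(-70 - 110\right) 4 = \left(-180\right) 4 = -720$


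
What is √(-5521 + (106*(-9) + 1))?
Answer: I*√6474 ≈ 80.461*I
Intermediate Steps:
√(-5521 + (106*(-9) + 1)) = √(-5521 + (-954 + 1)) = √(-5521 - 953) = √(-6474) = I*√6474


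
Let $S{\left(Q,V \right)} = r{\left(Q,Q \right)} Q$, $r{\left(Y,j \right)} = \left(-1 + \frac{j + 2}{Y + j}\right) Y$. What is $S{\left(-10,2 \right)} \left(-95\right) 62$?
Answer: $353400$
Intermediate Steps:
$r{\left(Y,j \right)} = Y \left(-1 + \frac{2 + j}{Y + j}\right)$ ($r{\left(Y,j \right)} = \left(-1 + \frac{2 + j}{Y + j}\right) Y = Y \left(-1 + \frac{2 + j}{Y + j}\right)$)
$S{\left(Q,V \right)} = Q \left(1 - \frac{Q}{2}\right)$ ($S{\left(Q,V \right)} = \frac{Q \left(2 - Q\right)}{Q + Q} Q = \frac{Q \left(2 - Q\right)}{2 Q} Q = Q \frac{1}{2 Q} \left(2 - Q\right) Q = \left(1 - \frac{Q}{2}\right) Q = Q \left(1 - \frac{Q}{2}\right)$)
$S{\left(-10,2 \right)} \left(-95\right) 62 = \frac{1}{2} \left(-10\right) \left(2 - -10\right) \left(-95\right) 62 = \frac{1}{2} \left(-10\right) \left(2 + 10\right) \left(-95\right) 62 = \frac{1}{2} \left(-10\right) 12 \left(-95\right) 62 = \left(-60\right) \left(-95\right) 62 = 5700 \cdot 62 = 353400$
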